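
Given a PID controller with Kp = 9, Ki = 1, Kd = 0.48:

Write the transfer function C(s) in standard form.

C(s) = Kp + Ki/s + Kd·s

Substituting values: C(s) = 9 + 1/s + 0.48s = (0.48s² + 9s + 1)/s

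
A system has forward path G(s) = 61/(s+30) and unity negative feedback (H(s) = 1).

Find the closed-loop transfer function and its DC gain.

T(s) = G/(1+GH) = [61/(s+30)] / [1 + 61/(s+30)] = 61/(s+30+61) = 61/(s+91). DC gain = 61/91 = 0.6703.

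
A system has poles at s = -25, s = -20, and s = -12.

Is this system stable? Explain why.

All poles are in the left half-plane. System is stable.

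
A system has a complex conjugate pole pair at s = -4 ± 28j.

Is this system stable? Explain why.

Real part of poles is -4 (< 0, left half-plane). Stable.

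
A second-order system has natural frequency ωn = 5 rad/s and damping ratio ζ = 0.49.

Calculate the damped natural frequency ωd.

ωd = ωn√(1 - ζ²) = 5√(1 - 0.49²) = 4.36 rad/s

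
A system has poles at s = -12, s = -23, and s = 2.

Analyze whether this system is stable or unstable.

Pole(s) at s = 2 are not in the left half-plane. System is unstable.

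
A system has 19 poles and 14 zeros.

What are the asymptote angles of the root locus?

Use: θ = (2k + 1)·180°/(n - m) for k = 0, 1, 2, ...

n - m = 19 - 14 = 5. Angles: θk = (2k + 1)·180°/5 = 36°, 108°, 180°, 252°, 324°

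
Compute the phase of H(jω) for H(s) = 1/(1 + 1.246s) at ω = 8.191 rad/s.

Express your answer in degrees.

Phase = -arctan(ωτ) = -arctan(8.191 × 1.246) = -84.4°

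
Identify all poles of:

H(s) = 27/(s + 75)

Pole is where denominator = 0: s + 75 = 0, so s = -75.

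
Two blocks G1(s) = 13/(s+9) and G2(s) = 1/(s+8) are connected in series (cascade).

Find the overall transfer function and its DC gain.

Series: multiply transfer functions. G_eq = 13/(s+9) × 1/(s+8) = 13/((s+9)(s+8)). DC gain = 13/(9×8) = 0.1806.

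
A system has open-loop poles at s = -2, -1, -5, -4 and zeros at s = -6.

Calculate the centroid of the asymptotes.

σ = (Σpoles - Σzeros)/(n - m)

σ = (Σpoles - Σzeros)/(n - m) = (-12 - (-6))/(4 - 1) = -6/3 = -2.0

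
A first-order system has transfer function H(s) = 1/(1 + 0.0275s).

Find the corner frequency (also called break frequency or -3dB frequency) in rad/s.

Corner frequency = 1/τ = 1/0.0275 = 36.364 rad/s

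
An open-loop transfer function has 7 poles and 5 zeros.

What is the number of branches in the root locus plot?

Root locus has n branches where n = number of poles = 7.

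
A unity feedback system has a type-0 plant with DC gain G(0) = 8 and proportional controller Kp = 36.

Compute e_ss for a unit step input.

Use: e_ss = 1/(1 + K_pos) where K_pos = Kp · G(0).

K_pos = Kp · G(0) = 36 × 8 = 288. e_ss = 1/(1 + 288) = 0.0035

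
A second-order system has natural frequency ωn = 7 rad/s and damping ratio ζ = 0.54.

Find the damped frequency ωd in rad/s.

ωd = ωn√(1 - ζ²) = 7√(1 - 0.54²) = 5.89 rad/s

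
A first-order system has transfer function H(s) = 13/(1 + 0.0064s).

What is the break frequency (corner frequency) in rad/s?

Corner frequency = 1/τ = 1/0.0064 = 156.25 rad/s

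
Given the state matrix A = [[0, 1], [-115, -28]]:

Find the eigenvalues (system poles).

det(A - λI) = λ² - (-28)λ + 115 = (λ - (-5))(λ - (-23)). Eigenvalues: -5, -23.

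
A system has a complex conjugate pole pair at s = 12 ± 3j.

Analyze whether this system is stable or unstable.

Real part of poles is 12 (> 0, right half-plane). Unstable.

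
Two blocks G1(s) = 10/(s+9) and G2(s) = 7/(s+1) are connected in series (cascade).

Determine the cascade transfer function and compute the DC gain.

Series: multiply transfer functions. G_eq = 10/(s+9) × 7/(s+1) = 70/((s+9)(s+1)). DC gain = 70/(9×1) = 7.7778.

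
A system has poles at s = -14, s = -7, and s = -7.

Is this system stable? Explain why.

All poles are in the left half-plane. System is stable.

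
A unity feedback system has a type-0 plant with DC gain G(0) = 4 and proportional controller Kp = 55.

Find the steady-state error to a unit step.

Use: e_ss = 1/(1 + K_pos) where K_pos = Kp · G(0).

K_pos = Kp · G(0) = 55 × 4 = 220. e_ss = 1/(1 + 220) = 0.0045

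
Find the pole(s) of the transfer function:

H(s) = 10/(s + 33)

Pole is where denominator = 0: s + 33 = 0, so s = -33.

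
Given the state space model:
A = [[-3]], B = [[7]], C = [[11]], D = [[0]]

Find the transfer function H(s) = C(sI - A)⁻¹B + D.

(sI - A)⁻¹ = 1/(s + 3). H(s) = 11 × 7/(s + 3) + 0 = 77/(s + 3).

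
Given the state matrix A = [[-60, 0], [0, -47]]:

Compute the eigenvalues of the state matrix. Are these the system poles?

For diagonal matrix, eigenvalues are diagonal entries: λ₁ = -60, λ₂ = -47. Eigenvalues of A = system poles.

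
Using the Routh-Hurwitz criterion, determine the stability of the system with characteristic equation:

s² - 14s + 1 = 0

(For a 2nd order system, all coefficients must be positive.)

Coefficients: 1, -14, 1. b=-14 not positive, so system is unstable.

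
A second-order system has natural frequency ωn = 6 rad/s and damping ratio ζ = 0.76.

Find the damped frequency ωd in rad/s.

ωd = ωn√(1 - ζ²) = 6√(1 - 0.76²) = 3.9 rad/s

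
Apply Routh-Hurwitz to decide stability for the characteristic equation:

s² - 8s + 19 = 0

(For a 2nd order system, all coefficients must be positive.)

Coefficients: 1, -8, 19. b=-8 not positive, so system is unstable.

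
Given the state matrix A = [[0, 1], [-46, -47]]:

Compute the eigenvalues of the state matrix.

det(A - λI) = λ² - (-47)λ + 46 = (λ - (-1))(λ - (-46)). Eigenvalues: -1, -46.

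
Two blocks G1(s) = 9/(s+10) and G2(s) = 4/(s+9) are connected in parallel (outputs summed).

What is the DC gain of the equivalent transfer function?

Parallel: G_eq = G1 + G2. DC gain = G1(0) + G2(0) = 9/10 + 4/9 = 0.9 + 0.4444 = 1.3444.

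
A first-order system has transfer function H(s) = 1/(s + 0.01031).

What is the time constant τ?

For H(s) = 1/(s + 1/τ), the pole is at -1/τ = -0.01031, so τ = 1/0.01031 = 96.99 s.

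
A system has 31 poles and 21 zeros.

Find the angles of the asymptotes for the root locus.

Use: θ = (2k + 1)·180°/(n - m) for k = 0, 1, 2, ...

n - m = 31 - 21 = 10. Angles: θk = (2k + 1)·180°/10 = 18°, 54°, 90°, 126°, 162°, 198°, 234°, 270°, 306°, 342°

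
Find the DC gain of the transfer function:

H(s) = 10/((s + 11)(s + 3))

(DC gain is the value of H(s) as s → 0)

DC gain = H(0) = 10/(11 × 3) = 10/33 = 0.3030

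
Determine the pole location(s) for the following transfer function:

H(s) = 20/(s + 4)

Pole is where denominator = 0: s + 4 = 0, so s = -4.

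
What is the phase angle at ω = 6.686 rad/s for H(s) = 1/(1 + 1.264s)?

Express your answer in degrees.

Phase = -arctan(ωτ) = -arctan(6.686 × 1.264) = -83.3°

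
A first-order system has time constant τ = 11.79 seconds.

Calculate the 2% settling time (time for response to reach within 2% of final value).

For first-order system, 2% settling time ≈ 4τ = 4 × 11.79 = 47.16 s.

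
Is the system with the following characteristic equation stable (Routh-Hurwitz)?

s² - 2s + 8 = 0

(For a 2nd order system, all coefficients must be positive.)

Coefficients: 1, -2, 8. b=-2 not positive, so system is unstable.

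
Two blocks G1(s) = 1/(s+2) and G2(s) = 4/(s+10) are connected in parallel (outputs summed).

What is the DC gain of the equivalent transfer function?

Parallel: G_eq = G1 + G2. DC gain = G1(0) + G2(0) = 1/2 + 4/10 = 0.5 + 0.4 = 0.9.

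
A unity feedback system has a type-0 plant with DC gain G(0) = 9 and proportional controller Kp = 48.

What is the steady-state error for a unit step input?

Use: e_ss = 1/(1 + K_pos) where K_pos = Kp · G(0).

K_pos = Kp · G(0) = 48 × 9 = 432. e_ss = 1/(1 + 432) = 0.0023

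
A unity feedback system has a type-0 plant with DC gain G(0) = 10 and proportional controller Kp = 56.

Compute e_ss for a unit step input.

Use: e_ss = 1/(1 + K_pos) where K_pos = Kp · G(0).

K_pos = Kp · G(0) = 56 × 10 = 560. e_ss = 1/(1 + 560) = 0.0018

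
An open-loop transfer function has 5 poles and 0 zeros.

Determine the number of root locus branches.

Root locus has n branches where n = number of poles = 5.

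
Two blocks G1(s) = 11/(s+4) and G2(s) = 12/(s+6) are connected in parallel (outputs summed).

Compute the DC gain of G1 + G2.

Parallel: G_eq = G1 + G2. DC gain = G1(0) + G2(0) = 11/4 + 12/6 = 2.75 + 2 = 4.75.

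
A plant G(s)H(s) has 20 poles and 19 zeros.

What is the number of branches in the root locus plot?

Root locus has n branches where n = number of poles = 20.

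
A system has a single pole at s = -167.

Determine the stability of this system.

Pole at s = -167 is in the left half-plane. Stable.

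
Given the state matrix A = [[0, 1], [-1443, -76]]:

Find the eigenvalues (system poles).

det(A - λI) = λ² - (-76)λ + 1443 = (λ - (-37))(λ - (-39)). Eigenvalues: -37, -39.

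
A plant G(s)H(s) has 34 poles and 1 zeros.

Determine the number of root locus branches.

Root locus has n branches where n = number of poles = 34.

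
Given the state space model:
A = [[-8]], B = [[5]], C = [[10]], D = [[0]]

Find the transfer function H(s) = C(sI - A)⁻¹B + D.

(sI - A)⁻¹ = 1/(s + 8). H(s) = 10 × 5/(s + 8) + 0 = 50/(s + 8).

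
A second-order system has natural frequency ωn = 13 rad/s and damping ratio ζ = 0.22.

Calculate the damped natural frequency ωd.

ωd = ωn√(1 - ζ²) = 13√(1 - 0.22²) = 12.68 rad/s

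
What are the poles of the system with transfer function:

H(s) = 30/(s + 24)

Pole is where denominator = 0: s + 24 = 0, so s = -24.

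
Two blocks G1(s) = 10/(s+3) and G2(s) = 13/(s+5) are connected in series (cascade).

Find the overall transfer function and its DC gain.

Series: multiply transfer functions. G_eq = 10/(s+3) × 13/(s+5) = 130/((s+3)(s+5)). DC gain = 130/(3×5) = 8.6667.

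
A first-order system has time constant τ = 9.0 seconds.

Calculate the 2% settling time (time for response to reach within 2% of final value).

For first-order system, 2% settling time ≈ 4τ = 4 × 9.0 = 36.0 s.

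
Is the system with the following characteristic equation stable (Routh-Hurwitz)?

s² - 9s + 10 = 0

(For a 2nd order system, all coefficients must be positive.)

Coefficients: 1, -9, 10. b=-9 not positive, so system is unstable.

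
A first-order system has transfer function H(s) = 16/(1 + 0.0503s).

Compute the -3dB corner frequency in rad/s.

Corner frequency = 1/τ = 1/0.0503 = 19.881 rad/s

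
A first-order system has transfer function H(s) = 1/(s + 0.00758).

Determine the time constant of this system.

For H(s) = 1/(s + 1/τ), the pole is at -1/τ = -0.00758, so τ = 1/0.00758 = 131.9 s.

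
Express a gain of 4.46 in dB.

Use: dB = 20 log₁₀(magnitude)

dB = 20 log₁₀(4.46) = 13.0 dB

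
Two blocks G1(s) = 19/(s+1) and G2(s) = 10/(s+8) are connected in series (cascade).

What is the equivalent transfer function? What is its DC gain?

Series: multiply transfer functions. G_eq = 19/(s+1) × 10/(s+8) = 190/((s+1)(s+8)). DC gain = 190/(1×8) = 23.75.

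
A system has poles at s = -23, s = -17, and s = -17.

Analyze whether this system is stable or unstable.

All poles are in the left half-plane. System is stable.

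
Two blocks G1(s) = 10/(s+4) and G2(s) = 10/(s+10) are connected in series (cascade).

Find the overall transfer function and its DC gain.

Series: multiply transfer functions. G_eq = 10/(s+4) × 10/(s+10) = 100/((s+4)(s+10)). DC gain = 100/(4×10) = 2.5.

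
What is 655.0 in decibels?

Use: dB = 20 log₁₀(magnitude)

dB = 20 log₁₀(655.0) = 56.3 dB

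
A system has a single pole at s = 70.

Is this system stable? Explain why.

Pole at s = 70 is in the right half-plane. Unstable.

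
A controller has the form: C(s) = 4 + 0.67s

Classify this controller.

This is a Proportional-Derivative (PD) controller.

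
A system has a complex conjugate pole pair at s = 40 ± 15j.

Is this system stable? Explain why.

Real part of poles is 40 (> 0, right half-plane). Unstable.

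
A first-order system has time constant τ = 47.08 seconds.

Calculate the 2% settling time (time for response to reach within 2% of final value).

For first-order system, 2% settling time ≈ 4τ = 4 × 47.08 = 188.32 s.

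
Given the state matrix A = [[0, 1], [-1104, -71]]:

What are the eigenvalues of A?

det(A - λI) = λ² - (-71)λ + 1104 = (λ - (-23))(λ - (-48)). Eigenvalues: -23, -48.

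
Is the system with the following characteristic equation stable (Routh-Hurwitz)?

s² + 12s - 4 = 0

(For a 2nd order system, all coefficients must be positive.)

Coefficients: 1, 12, -4. c=-4 not positive, so system is unstable.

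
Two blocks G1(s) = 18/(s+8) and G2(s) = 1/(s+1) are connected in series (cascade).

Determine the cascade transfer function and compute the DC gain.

Series: multiply transfer functions. G_eq = 18/(s+8) × 1/(s+1) = 18/((s+8)(s+1)). DC gain = 18/(8×1) = 2.25.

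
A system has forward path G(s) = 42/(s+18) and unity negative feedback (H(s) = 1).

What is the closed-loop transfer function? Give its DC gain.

T(s) = G/(1+GH) = [42/(s+18)] / [1 + 42/(s+18)] = 42/(s+18+42) = 42/(s+60). DC gain = 42/60 = 0.7.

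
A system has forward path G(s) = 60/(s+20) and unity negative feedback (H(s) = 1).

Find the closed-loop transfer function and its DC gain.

T(s) = G/(1+GH) = [60/(s+20)] / [1 + 60/(s+20)] = 60/(s+20+60) = 60/(s+80). DC gain = 60/80 = 0.75.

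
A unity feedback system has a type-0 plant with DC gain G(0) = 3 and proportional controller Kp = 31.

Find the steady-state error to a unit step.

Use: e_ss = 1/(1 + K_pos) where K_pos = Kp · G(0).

K_pos = Kp · G(0) = 31 × 3 = 93. e_ss = 1/(1 + 93) = 0.0106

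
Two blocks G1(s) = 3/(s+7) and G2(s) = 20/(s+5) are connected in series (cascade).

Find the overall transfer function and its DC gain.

Series: multiply transfer functions. G_eq = 3/(s+7) × 20/(s+5) = 60/((s+7)(s+5)). DC gain = 60/(7×5) = 1.7143.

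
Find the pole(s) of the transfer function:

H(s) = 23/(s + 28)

Pole is where denominator = 0: s + 28 = 0, so s = -28.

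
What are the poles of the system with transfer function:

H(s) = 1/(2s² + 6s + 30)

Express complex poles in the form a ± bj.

Discriminant = 6² - 4×2×30 = 36 - 240 = -204 < 0, so the poles are a complex conjugate pair s = (-6 ± j√204)/(2×2). Real part = -6/(2×2) = -6/4 = -1.5; imaginary part = ±√204/(2×2) ≈ 3.5707. Poles: s = -1.5 ± 3.5707j.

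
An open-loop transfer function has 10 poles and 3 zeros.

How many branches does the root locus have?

Root locus has n branches where n = number of poles = 10.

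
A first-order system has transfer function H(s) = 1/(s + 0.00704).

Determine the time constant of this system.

For H(s) = 1/(s + 1/τ), the pole is at -1/τ = -0.00704, so τ = 1/0.00704 = 142 s.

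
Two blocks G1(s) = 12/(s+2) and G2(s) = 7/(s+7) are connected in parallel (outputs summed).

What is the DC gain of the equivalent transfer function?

Parallel: G_eq = G1 + G2. DC gain = G1(0) + G2(0) = 12/2 + 7/7 = 6 + 1 = 7.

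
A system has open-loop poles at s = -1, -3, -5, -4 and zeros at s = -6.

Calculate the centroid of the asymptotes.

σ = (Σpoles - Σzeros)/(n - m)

σ = (Σpoles - Σzeros)/(n - m) = (-13 - (-6))/(4 - 1) = -7/3 = -2.33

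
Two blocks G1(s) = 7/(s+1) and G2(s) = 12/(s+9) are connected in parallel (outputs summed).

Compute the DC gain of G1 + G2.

Parallel: G_eq = G1 + G2. DC gain = G1(0) + G2(0) = 7/1 + 12/9 = 7 + 1.3333 = 8.3333.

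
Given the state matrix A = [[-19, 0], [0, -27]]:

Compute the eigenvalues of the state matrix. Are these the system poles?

For diagonal matrix, eigenvalues are diagonal entries: λ₁ = -19, λ₂ = -27. Eigenvalues of A = system poles.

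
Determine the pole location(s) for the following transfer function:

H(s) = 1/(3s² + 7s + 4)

Discriminant = 7² - 4×3×4 = 49 - 48 = 1 > 0, so two distinct real poles. Using quadratic formula: s = (-7 ± √1)/(2×3) = (-7 ± √1)/6, with √1 = 1. s₁ = -6/6 = -1, s₂ = -8/6 ≈ -1.3333. Poles: s₁ = -1, s₂ = -1.3333.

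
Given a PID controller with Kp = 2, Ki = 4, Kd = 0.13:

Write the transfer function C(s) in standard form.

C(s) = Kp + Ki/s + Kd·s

Substituting values: C(s) = 2 + 4/s + 0.13s = (0.13s² + 2s + 4)/s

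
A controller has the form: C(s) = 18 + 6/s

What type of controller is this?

This is a Proportional-Integral (PI) controller.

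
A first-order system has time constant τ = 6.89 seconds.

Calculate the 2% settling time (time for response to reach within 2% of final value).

For first-order system, 2% settling time ≈ 4τ = 4 × 6.89 = 27.56 s.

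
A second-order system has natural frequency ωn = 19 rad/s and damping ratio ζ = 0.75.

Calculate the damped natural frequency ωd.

ωd = ωn√(1 - ζ²) = 19√(1 - 0.75²) = 12.57 rad/s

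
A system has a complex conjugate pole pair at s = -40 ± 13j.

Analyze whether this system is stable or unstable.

Real part of poles is -40 (< 0, left half-plane). Stable.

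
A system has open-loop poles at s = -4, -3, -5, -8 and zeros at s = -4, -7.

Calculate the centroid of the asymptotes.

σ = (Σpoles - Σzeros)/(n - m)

σ = (Σpoles - Σzeros)/(n - m) = (-20 - (-11))/(4 - 2) = -9/2 = -4.5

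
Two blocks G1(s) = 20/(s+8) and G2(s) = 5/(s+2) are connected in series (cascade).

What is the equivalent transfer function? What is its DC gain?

Series: multiply transfer functions. G_eq = 20/(s+8) × 5/(s+2) = 100/((s+8)(s+2)). DC gain = 100/(8×2) = 6.25.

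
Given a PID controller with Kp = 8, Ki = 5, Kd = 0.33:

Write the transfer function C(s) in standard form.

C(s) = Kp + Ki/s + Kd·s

Substituting values: C(s) = 8 + 5/s + 0.33s = (0.33s² + 8s + 5)/s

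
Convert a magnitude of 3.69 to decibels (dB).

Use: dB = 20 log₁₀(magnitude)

dB = 20 log₁₀(3.69) = 11.3 dB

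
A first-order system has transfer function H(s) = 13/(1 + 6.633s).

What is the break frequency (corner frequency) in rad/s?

Corner frequency = 1/τ = 1/6.633 = 0.151 rad/s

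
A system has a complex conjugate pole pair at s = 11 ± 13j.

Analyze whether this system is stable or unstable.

Real part of poles is 11 (> 0, right half-plane). Unstable.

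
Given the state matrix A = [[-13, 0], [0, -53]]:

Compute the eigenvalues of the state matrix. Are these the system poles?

For diagonal matrix, eigenvalues are diagonal entries: λ₁ = -13, λ₂ = -53. Eigenvalues of A = system poles.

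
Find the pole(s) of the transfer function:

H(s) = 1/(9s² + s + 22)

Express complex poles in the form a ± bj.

Discriminant = 1² - 4×9×22 = 1 - 792 = -791 < 0, so the poles are a complex conjugate pair s = (-1 ± j√791)/(2×9). Real part = -1/(2×9) = -1/18 ≈ -0.0556; imaginary part = ±√791/(2×9) ≈ 1.5625. Poles: s = -0.0556 ± 1.5625j.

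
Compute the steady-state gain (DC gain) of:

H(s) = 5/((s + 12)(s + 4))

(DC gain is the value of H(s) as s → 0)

DC gain = H(0) = 5/(12 × 4) = 5/48 = 0.1042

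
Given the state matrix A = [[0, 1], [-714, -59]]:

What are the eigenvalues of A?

det(A - λI) = λ² - (-59)λ + 714 = (λ - (-17))(λ - (-42)). Eigenvalues: -17, -42.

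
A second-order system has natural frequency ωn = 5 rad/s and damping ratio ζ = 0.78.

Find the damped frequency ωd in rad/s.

ωd = ωn√(1 - ζ²) = 5√(1 - 0.78²) = 3.13 rad/s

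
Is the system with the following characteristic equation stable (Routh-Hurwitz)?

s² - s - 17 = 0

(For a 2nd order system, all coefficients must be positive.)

Coefficients: 1, -1, -17. b=-1, c=-17 not positive, so system is unstable.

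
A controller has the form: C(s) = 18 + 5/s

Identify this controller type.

This is a Proportional-Integral (PI) controller.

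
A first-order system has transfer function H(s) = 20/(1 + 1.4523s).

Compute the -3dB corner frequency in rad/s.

Corner frequency = 1/τ = 1/1.4523 = 0.689 rad/s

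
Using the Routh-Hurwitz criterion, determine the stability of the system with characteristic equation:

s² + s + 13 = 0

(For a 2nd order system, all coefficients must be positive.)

Coefficients: 1, 1, 13. All positive, so system is stable.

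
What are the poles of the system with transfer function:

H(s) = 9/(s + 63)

Pole is where denominator = 0: s + 63 = 0, so s = -63.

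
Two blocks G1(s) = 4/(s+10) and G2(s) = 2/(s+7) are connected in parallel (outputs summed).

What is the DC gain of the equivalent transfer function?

Parallel: G_eq = G1 + G2. DC gain = G1(0) + G2(0) = 4/10 + 2/7 = 0.4 + 0.2857 = 0.6857.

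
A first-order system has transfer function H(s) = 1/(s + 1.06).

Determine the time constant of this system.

For H(s) = 1/(s + 1/τ), the pole is at -1/τ = -1.06, so τ = 1/1.06 = 0.9434 s.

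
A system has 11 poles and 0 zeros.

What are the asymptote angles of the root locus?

n - m = 11 - 0 = 11. Angles: θk = (2k + 1)·180°/11 = 16.36°, 49.09°, 81.82°, 114.55°, 147.27°, 180°, 212.73°, 245.45°, 278.18°, 310.91°, 343.64°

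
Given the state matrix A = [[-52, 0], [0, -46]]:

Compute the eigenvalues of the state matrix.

For diagonal matrix, eigenvalues are diagonal entries: λ₁ = -52, λ₂ = -46.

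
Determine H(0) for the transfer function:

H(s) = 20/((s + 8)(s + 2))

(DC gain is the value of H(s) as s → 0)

DC gain = H(0) = 20/(8 × 2) = 20/16 = 1.25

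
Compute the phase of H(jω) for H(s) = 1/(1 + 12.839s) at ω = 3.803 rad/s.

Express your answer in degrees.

Phase = -arctan(ωτ) = -arctan(3.803 × 12.839) = -88.8°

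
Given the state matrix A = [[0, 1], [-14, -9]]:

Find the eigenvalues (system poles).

det(A - λI) = λ² - (-9)λ + 14 = (λ - (-2))(λ - (-7)). Eigenvalues: -2, -7.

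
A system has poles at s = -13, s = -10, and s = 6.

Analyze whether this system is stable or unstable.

Pole(s) at s = 6 are not in the left half-plane. System is unstable.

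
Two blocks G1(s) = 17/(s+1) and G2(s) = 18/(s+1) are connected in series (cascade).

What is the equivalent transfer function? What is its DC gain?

Series: multiply transfer functions. G_eq = 17/(s+1) × 18/(s+1) = 306/((s+1)(s+1)). DC gain = 306/(1×1) = 306.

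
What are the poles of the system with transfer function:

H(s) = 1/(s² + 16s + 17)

Discriminant = 16² - 4×1×17 = 256 - 68 = 188 > 0, so two distinct real poles. Using quadratic formula: s = (-16 ± √188)/(2×1) = (-16 ± √188)/2, with √188 ≈ 13.7113. s₁ ≈ -1.1443, s₂ ≈ -14.8557. Poles: s₁ = -1.1443, s₂ = -14.8557.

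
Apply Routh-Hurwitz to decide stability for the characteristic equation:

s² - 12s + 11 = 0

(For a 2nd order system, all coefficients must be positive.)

Coefficients: 1, -12, 11. b=-12 not positive, so system is unstable.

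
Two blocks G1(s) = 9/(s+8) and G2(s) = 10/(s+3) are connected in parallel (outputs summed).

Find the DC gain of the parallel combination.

Parallel: G_eq = G1 + G2. DC gain = G1(0) + G2(0) = 9/8 + 10/3 = 1.125 + 3.3333 = 4.4583.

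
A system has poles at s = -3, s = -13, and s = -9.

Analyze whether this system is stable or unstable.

All poles are in the left half-plane. System is stable.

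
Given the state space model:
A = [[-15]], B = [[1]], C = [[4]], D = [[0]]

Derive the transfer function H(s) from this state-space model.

(sI - A)⁻¹ = 1/(s + 15). H(s) = 4 × 1/(s + 15) + 0 = 4/(s + 15).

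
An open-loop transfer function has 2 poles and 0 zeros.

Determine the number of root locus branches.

Root locus has n branches where n = number of poles = 2.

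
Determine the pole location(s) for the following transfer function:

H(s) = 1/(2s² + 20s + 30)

Discriminant = 20² - 4×2×30 = 400 - 240 = 160 > 0, so two distinct real poles. Using quadratic formula: s = (-20 ± √160)/(2×2) = (-20 ± √160)/4, with √160 ≈ 12.6491. s₁ ≈ -1.8377, s₂ ≈ -8.1623. Poles: s₁ = -1.8377, s₂ = -8.1623.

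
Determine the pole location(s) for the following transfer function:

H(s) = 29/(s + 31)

Pole is where denominator = 0: s + 31 = 0, so s = -31.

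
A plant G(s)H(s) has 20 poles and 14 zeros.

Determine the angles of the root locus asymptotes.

n - m = 20 - 14 = 6. Angles: θk = (2k + 1)·180°/6 = 30°, 90°, 150°, 210°, 270°, 330°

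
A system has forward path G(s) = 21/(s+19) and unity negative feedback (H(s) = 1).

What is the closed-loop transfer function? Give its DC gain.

T(s) = G/(1+GH) = [21/(s+19)] / [1 + 21/(s+19)] = 21/(s+19+21) = 21/(s+40). DC gain = 21/40 = 0.525.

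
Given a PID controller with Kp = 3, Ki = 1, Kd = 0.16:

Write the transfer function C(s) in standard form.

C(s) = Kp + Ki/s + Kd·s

Substituting values: C(s) = 3 + 1/s + 0.16s = (0.16s² + 3s + 1)/s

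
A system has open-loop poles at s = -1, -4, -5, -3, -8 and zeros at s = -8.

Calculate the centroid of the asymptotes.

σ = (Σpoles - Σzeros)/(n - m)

σ = (Σpoles - Σzeros)/(n - m) = (-21 - (-8))/(5 - 1) = -13/4 = -3.25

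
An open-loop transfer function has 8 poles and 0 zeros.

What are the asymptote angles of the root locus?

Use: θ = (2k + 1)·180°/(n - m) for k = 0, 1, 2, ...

n - m = 8 - 0 = 8. Angles: θk = (2k + 1)·180°/8 = 22.5°, 67.5°, 112.5°, 157.5°, 202.5°, 247.5°, 292.5°, 337.5°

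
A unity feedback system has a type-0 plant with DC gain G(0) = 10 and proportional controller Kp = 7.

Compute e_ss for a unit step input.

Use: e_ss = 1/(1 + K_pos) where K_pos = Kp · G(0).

K_pos = Kp · G(0) = 7 × 10 = 70. e_ss = 1/(1 + 70) = 0.0141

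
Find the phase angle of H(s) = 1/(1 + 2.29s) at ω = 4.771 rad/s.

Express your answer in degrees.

Phase = -arctan(ωτ) = -arctan(4.771 × 2.29) = -84.8°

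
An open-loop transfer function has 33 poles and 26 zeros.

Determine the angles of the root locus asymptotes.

n - m = 33 - 26 = 7. Angles: θk = (2k + 1)·180°/7 = 25.71°, 77.14°, 128.57°, 180°, 231.43°, 282.86°, 334.29°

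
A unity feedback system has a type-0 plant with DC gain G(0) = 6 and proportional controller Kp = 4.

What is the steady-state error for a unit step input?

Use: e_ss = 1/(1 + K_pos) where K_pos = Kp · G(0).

K_pos = Kp · G(0) = 4 × 6 = 24. e_ss = 1/(1 + 24) = 0.04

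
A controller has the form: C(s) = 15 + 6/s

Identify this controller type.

This is a Proportional-Integral (PI) controller.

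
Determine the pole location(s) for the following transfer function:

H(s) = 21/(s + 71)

Pole is where denominator = 0: s + 71 = 0, so s = -71.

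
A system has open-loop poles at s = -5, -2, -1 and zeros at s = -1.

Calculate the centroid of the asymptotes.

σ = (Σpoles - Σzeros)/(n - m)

σ = (Σpoles - Σzeros)/(n - m) = (-8 - (-1))/(3 - 1) = -7/2 = -3.5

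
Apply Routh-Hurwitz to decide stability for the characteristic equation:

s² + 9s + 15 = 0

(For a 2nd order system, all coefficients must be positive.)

Coefficients: 1, 9, 15. All positive, so system is stable.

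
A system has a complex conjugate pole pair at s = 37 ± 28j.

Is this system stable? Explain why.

Real part of poles is 37 (> 0, right half-plane). Unstable.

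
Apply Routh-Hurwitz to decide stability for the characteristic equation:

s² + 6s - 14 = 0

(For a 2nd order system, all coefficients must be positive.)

Coefficients: 1, 6, -14. c=-14 not positive, so system is unstable.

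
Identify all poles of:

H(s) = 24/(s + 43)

Pole is where denominator = 0: s + 43 = 0, so s = -43.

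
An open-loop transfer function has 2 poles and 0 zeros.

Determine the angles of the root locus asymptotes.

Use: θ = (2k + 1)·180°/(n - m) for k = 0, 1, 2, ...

n - m = 2 - 0 = 2. Angles: θk = (2k + 1)·180°/2 = 90°, 270°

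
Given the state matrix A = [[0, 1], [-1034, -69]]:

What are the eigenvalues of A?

det(A - λI) = λ² - (-69)λ + 1034 = (λ - (-47))(λ - (-22)). Eigenvalues: -47, -22.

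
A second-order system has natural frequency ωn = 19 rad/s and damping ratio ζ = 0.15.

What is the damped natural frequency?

ωd = ωn√(1 - ζ²) = 19√(1 - 0.15²) = 18.79 rad/s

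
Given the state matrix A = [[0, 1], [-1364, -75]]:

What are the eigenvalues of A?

det(A - λI) = λ² - (-75)λ + 1364 = (λ - (-31))(λ - (-44)). Eigenvalues: -31, -44.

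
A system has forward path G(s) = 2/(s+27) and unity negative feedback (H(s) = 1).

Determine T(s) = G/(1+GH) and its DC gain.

T(s) = G/(1+GH) = [2/(s+27)] / [1 + 2/(s+27)] = 2/(s+27+2) = 2/(s+29). DC gain = 2/29 = 0.0690.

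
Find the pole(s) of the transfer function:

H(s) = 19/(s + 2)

Pole is where denominator = 0: s + 2 = 0, so s = -2.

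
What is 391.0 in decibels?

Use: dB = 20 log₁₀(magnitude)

dB = 20 log₁₀(391.0) = 51.8 dB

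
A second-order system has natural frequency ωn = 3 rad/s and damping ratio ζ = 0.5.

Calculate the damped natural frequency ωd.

ωd = ωn√(1 - ζ²) = 3√(1 - 0.5²) = 2.6 rad/s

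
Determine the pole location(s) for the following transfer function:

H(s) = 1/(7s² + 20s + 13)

Discriminant = 20² - 4×7×13 = 400 - 364 = 36 > 0, so two distinct real poles. Using quadratic formula: s = (-20 ± √36)/(2×7) = (-20 ± √36)/14, with √36 = 6. s₁ = -14/14 = -1, s₂ = -26/14 ≈ -1.8571. Poles: s₁ = -1, s₂ = -1.8571.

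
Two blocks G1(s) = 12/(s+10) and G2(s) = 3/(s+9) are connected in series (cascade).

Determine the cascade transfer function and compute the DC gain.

Series: multiply transfer functions. G_eq = 12/(s+10) × 3/(s+9) = 36/((s+10)(s+9)). DC gain = 36/(10×9) = 0.4.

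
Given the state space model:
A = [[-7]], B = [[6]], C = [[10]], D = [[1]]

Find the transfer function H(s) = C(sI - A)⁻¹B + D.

(sI - A)⁻¹ = 1/(s + 7). H(s) = 10×6/(s + 7) + 1 = (s + 67)/(s + 7).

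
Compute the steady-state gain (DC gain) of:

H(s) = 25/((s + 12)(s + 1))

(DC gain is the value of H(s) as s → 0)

DC gain = H(0) = 25/(12 × 1) = 25/12 = 2.0833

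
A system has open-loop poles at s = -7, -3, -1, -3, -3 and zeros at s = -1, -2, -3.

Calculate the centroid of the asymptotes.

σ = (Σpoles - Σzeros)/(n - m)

σ = (Σpoles - Σzeros)/(n - m) = (-17 - (-6))/(5 - 3) = -11/2 = -5.5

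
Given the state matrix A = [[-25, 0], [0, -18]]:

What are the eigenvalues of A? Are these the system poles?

For diagonal matrix, eigenvalues are diagonal entries: λ₁ = -25, λ₂ = -18. Eigenvalues of A = system poles.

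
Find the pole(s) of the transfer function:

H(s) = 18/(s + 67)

Pole is where denominator = 0: s + 67 = 0, so s = -67.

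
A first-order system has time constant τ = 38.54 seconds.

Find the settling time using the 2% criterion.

For first-order system, 2% settling time ≈ 4τ = 4 × 38.54 = 154.16 s.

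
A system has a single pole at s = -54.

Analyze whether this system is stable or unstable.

Pole at s = -54 is in the left half-plane. Stable.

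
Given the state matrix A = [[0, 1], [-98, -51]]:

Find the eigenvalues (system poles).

det(A - λI) = λ² - (-51)λ + 98 = (λ - (-2))(λ - (-49)). Eigenvalues: -2, -49.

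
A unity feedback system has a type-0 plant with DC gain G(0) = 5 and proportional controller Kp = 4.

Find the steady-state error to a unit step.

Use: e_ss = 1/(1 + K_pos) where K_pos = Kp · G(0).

K_pos = Kp · G(0) = 4 × 5 = 20. e_ss = 1/(1 + 20) = 0.0476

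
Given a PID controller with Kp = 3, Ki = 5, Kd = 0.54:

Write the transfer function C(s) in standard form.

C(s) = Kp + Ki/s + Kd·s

Substituting values: C(s) = 3 + 5/s + 0.54s = (0.54s² + 3s + 5)/s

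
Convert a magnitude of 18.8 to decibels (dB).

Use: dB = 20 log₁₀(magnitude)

dB = 20 log₁₀(18.8) = 25.5 dB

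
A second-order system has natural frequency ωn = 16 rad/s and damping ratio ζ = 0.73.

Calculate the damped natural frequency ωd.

ωd = ωn√(1 - ζ²) = 16√(1 - 0.73²) = 10.94 rad/s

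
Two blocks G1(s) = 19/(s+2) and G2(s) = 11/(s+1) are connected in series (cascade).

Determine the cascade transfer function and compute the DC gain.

Series: multiply transfer functions. G_eq = 19/(s+2) × 11/(s+1) = 209/((s+2)(s+1)). DC gain = 209/(2×1) = 104.5.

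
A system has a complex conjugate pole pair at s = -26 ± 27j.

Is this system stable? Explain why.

Real part of poles is -26 (< 0, left half-plane). Stable.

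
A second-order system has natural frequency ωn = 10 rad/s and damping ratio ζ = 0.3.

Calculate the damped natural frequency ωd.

ωd = ωn√(1 - ζ²) = 10√(1 - 0.3²) = 9.54 rad/s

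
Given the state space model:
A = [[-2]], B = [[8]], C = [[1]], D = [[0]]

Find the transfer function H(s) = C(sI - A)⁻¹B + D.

(sI - A)⁻¹ = 1/(s + 2). H(s) = 1 × 8/(s + 2) + 0 = 8/(s + 2).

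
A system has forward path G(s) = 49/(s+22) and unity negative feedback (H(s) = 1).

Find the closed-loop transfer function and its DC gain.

T(s) = G/(1+GH) = [49/(s+22)] / [1 + 49/(s+22)] = 49/(s+22+49) = 49/(s+71). DC gain = 49/71 = 0.6901.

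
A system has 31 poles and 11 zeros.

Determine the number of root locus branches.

Root locus has n branches where n = number of poles = 31.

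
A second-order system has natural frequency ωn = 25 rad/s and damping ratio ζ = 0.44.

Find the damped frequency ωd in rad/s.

ωd = ωn√(1 - ζ²) = 25√(1 - 0.44²) = 22.45 rad/s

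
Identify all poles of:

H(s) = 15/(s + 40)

Pole is where denominator = 0: s + 40 = 0, so s = -40.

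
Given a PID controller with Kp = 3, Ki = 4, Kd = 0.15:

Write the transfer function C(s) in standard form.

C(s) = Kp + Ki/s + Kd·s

Substituting values: C(s) = 3 + 4/s + 0.15s = (0.15s² + 3s + 4)/s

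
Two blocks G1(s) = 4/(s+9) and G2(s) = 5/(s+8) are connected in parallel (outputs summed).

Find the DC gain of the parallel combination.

Parallel: G_eq = G1 + G2. DC gain = G1(0) + G2(0) = 4/9 + 5/8 = 0.4444 + 0.625 = 1.0694.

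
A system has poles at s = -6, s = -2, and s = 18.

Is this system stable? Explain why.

Pole(s) at s = 18 are not in the left half-plane. System is unstable.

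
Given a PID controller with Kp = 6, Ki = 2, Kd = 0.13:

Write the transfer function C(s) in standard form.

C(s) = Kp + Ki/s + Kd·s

Substituting values: C(s) = 6 + 2/s + 0.13s = (0.13s² + 6s + 2)/s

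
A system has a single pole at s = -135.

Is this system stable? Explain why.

Pole at s = -135 is in the left half-plane. Stable.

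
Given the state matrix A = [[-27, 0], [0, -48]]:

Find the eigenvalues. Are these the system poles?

For diagonal matrix, eigenvalues are diagonal entries: λ₁ = -27, λ₂ = -48. Eigenvalues of A = system poles.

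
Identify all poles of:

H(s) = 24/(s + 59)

Pole is where denominator = 0: s + 59 = 0, so s = -59.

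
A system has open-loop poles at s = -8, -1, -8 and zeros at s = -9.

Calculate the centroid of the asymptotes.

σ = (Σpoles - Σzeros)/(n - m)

σ = (Σpoles - Σzeros)/(n - m) = (-17 - (-9))/(3 - 1) = -8/2 = -4.0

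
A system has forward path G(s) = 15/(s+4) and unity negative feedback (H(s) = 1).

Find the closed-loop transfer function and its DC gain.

T(s) = G/(1+GH) = [15/(s+4)] / [1 + 15/(s+4)] = 15/(s+4+15) = 15/(s+19). DC gain = 15/19 = 0.7895.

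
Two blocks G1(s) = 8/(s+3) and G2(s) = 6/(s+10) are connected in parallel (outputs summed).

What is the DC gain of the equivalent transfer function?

Parallel: G_eq = G1 + G2. DC gain = G1(0) + G2(0) = 8/3 + 6/10 = 2.6667 + 0.6 = 3.2667.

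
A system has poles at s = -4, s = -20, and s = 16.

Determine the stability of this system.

Pole(s) at s = 16 are not in the left half-plane. System is unstable.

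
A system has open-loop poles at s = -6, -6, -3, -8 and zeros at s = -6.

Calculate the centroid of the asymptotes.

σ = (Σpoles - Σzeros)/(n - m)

σ = (Σpoles - Σzeros)/(n - m) = (-23 - (-6))/(4 - 1) = -17/3 = -5.67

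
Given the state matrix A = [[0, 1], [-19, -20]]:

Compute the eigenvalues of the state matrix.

det(A - λI) = λ² - (-20)λ + 19 = (λ - (-19))(λ - (-1)). Eigenvalues: -19, -1.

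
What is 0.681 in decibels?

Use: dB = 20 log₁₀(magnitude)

dB = 20 log₁₀(0.681) = -3.3 dB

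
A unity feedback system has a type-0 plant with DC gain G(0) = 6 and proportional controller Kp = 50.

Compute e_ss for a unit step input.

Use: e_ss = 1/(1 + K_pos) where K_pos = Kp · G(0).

K_pos = Kp · G(0) = 50 × 6 = 300. e_ss = 1/(1 + 300) = 0.0033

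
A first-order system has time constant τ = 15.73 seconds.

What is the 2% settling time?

For first-order system, 2% settling time ≈ 4τ = 4 × 15.73 = 62.92 s.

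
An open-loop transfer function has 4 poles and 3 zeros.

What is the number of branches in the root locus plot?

Root locus has n branches where n = number of poles = 4.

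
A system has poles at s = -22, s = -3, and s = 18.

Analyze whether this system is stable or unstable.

Pole(s) at s = 18 are not in the left half-plane. System is unstable.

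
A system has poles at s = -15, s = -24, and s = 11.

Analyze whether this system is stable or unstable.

Pole(s) at s = 11 are not in the left half-plane. System is unstable.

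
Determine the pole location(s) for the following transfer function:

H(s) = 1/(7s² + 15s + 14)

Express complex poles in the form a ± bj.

Discriminant = 15² - 4×7×14 = 225 - 392 = -167 < 0, so the poles are a complex conjugate pair s = (-15 ± j√167)/(2×7). Real part = -15/(2×7) = -15/14 ≈ -1.0714; imaginary part = ±√167/(2×7) ≈ 0.9231. Poles: s = -1.0714 ± 0.9231j.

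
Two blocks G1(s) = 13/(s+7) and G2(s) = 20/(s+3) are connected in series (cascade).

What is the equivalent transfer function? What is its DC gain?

Series: multiply transfer functions. G_eq = 13/(s+7) × 20/(s+3) = 260/((s+7)(s+3)). DC gain = 260/(7×3) = 12.3810.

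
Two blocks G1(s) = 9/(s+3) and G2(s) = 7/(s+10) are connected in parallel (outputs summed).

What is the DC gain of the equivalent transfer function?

Parallel: G_eq = G1 + G2. DC gain = G1(0) + G2(0) = 9/3 + 7/10 = 3 + 0.7 = 3.7.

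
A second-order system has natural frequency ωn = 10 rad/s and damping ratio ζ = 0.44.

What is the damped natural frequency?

ωd = ωn√(1 - ζ²) = 10√(1 - 0.44²) = 8.98 rad/s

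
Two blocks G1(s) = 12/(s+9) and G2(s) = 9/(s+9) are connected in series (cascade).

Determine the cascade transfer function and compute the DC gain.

Series: multiply transfer functions. G_eq = 12/(s+9) × 9/(s+9) = 108/((s+9)(s+9)). DC gain = 108/(9×9) = 1.3333.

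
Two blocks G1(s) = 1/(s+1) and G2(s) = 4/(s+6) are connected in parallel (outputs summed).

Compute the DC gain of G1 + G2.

Parallel: G_eq = G1 + G2. DC gain = G1(0) + G2(0) = 1/1 + 4/6 = 1 + 0.6667 = 1.6667.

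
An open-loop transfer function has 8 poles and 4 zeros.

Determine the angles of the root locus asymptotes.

n - m = 8 - 4 = 4. Angles: θk = (2k + 1)·180°/4 = 45°, 135°, 225°, 315°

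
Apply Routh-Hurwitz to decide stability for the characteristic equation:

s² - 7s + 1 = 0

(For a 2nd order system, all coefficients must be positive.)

Coefficients: 1, -7, 1. b=-7 not positive, so system is unstable.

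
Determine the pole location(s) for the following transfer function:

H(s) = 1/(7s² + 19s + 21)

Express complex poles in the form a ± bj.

Discriminant = 19² - 4×7×21 = 361 - 588 = -227 < 0, so the poles are a complex conjugate pair s = (-19 ± j√227)/(2×7). Real part = -19/(2×7) = -19/14 ≈ -1.3571; imaginary part = ±√227/(2×7) ≈ 1.0762. Poles: s = -1.3571 ± 1.0762j.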